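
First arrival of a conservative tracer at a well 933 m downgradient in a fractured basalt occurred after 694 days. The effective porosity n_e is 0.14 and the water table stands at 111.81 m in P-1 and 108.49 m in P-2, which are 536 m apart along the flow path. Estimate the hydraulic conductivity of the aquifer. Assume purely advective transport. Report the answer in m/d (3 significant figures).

30.4 m/d

Hydraulic gradient i = (111.81 − 108.49) / 536 = 3.32 / 536 = 0.006194
v = L / t = 933 / 694 = 1.344 m/d
K = v · n / i = 1.344 × 0.14 / 0.006194 = 30.4 m/d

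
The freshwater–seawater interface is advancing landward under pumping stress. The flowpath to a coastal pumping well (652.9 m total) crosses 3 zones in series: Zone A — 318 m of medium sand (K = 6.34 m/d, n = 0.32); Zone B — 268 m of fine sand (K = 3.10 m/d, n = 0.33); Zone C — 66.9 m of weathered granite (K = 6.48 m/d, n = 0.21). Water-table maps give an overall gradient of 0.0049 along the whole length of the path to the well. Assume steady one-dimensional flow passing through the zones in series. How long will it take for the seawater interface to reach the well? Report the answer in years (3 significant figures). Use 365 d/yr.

25.7 years

For zones in series the flux q is common to all zones; the equivalent conductivity is the harmonic (thickness-weighted) mean, K_eq = L_total / Σ(L_j/K_j).
Σ(L/K) = 318/6.34 + 268/3.10 + 66.9/6.48 = 50.16 + 86.45 + 10.32 = 146.9 d
K_eq = L_total / Σ(L/K) = 652.9 / 146.9 = 4.444 m/d
q = K_eq · i = 4.444 × 0.0049 = 0.02177 m/d (same in every zone)
Zone A: v = q/n = 0.02177/0.32 = 0.06804 m/d → t_A = 318/0.06804 = 4674 d
Zone B: v = q/n = 0.02177/0.33 = 0.06598 m/d → t_B = 268/0.06598 = 4062 d
Zone C: v = q/n = 0.02177/0.21 = 0.1037 m/d → t_C = 66.9/0.1037 = 645.2 d
Total t = 4674 + 4062 + 645.2 = 9381 d
   = 9381 / 365 = 25.7 yr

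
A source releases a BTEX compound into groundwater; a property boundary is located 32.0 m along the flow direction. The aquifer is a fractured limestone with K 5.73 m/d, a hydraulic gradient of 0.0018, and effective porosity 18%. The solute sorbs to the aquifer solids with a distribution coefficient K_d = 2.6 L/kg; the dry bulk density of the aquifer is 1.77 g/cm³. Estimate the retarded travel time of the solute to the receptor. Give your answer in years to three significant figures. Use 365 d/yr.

40.6 years

Darcy flux q = K·i = 5.73 × 0.0018 = 0.01031 m/d
v = Ki/n = 5.73·0.0018/0.18 = 0.05730 m/d
Retardation R = 1 + ρ_b·K_d/n = 1 + 1.77×2.6/0.18 = 26.57
Contaminant velocity v_c = v/R = 0.05730/26.57 = 0.002157 m/d
t = L/v_c = 32.0/0.002157 = 14840 d
   = 14840/365 = 40.6 yr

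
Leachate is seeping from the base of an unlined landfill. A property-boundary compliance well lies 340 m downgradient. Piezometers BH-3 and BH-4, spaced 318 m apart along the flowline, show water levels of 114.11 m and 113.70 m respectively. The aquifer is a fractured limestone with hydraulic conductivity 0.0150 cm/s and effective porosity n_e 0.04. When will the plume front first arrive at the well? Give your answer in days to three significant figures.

814 days

Hydraulic gradient i = (114.11 − 113.70) / 318 = 0.41 / 318 = 0.001289
K = 0.0150 cm/s × 864 = 12.96 m/d
Darcy flux q = K·i = 12.96 × 0.001289 = 0.01671 m/d
Seepage velocity v = q / n = 0.01671 / 0.04 = 0.4177 m/d
t = L / v = 340 / 0.4177 = 813.9 d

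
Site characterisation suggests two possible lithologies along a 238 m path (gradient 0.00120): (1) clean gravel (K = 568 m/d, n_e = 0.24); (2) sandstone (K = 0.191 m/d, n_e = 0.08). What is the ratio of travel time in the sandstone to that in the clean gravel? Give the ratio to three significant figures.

991

Unit 1 (clean gravel): v = 568×0.0012/0.24 = 2.840 m/d, t = 238/2.840 = 83.80 d
Unit 2 (sandstone): v = 0.191×0.0012/0.08 = 0.002865 m/d, t = 238/0.002865 = 83070 d
t(sandstone) / t(clean gravel) = 83070/83.80 = 991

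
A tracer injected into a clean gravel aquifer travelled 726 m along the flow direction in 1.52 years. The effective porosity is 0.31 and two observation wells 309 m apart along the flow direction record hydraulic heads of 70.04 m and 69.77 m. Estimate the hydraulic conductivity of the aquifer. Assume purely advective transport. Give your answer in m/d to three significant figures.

464 m/d

Hydraulic gradient i = (70.04 − 69.77) / 309 = 0.27 / 309 = 8.738e-4
t = 1.52 years = 554.8 d
v = L / t = 726 / 554.8 = 1.309 m/d
K = v · n / i = 1.309 × 0.31 / 8.738e-4 = 464 m/d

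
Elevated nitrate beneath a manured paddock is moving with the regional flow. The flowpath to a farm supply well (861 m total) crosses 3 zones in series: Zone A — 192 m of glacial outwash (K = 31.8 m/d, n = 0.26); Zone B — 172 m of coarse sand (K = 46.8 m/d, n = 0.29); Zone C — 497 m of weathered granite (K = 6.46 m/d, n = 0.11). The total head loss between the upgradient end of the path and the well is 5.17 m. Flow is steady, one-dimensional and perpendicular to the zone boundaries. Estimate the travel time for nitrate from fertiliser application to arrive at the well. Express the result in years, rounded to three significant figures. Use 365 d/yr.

Continuity: the same q passes through each zone, so ΔH = q·Σ(L_j/K_j) — the zones act as resistances in series.
Σ(L/K) = 192/31.8 + 172/46.8 + 497/6.46 = 6.038 + 3.675 + 76.93 = 86.65 d
q = ΔH / Σ(L/K) = 5.17 / 86.65 = 0.05967 m/d (same in every zone)
Zone A: v = q/n = 0.05967/0.26 = 0.2295 m/d → t_A = 192/0.2295 = 836.6 d
Zone B: v = q/n = 0.05967/0.29 = 0.2057 m/d → t_B = 172/0.2057 = 836.0 d
Zone C: v = q/n = 0.05967/0.11 = 0.5424 m/d → t_C = 497/0.5424 = 916.3 d
Total t = 836.6 + 836.0 + 916.3 = 2589 d
   = 2589 / 365 = 7.09 yr

7.09 years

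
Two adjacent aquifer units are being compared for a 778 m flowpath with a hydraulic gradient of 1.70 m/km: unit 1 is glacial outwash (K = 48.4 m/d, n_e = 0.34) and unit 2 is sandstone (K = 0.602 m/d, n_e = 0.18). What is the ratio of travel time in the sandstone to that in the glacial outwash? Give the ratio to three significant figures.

42.6

Unit 1 (glacial outwash): v = 48.4×0.0017/0.34 = 0.2420 m/d, t = 778/0.2420 = 3215 d
Unit 2 (sandstone): v = 0.602×0.0017/0.18 = 0.005686 m/d, t = 778/0.005686 = 136800 d
t(sandstone) / t(glacial outwash) = 136800/3215 = 42.6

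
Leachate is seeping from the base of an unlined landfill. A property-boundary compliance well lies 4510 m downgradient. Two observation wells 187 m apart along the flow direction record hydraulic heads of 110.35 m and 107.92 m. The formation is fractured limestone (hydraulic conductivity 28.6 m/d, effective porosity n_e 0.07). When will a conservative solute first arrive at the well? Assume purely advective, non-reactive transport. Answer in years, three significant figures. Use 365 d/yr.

2.33 years

Hydraulic gradient i = (110.35 − 107.92) / 187 = 2.43 / 187 = 0.01299
Specific discharge q = 28.6 × 0.01299 = 0.3716 m/d
v_s = q/n_e = 0.3716/0.07 = 5.309 m/d
t = L / v = 4510 / 5.309 = 849.5 d
   = 849.5 / 365 = 2.33 yr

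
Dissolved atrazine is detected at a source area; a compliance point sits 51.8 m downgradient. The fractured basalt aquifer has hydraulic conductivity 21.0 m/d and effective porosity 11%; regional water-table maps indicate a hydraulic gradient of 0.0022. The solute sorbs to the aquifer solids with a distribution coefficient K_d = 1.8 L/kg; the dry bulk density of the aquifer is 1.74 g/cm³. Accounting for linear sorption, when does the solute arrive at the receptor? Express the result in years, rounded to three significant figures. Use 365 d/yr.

q = Ki = 21.0 × 0.0022 = 0.04620 m/d
v = Ki/n = 21.0·0.0022/0.11 = 0.4200 m/d
Retardation R = 1 + ρ_b·K_d/n = 1 + 1.74×1.8/0.11 = 29.47
Contaminant velocity v_c = v/R = 0.4200/29.47 = 0.01425 m/d
t = L/v_c = 51.8/0.01425 = 3635 d
   = 3635/365 = 9.96 yr

9.96 years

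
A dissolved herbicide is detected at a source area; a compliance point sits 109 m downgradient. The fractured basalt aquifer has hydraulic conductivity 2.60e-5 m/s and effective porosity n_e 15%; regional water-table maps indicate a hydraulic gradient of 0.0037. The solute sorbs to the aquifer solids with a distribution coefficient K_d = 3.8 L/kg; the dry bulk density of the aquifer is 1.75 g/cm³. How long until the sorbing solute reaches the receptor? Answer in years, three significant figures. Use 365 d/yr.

K = 2.60e-5 m/s × 86400 s/d = 2.246 m/d
Specific discharge q = 2.246 × 0.0037 = 0.008312 m/d
Average linear velocity = 0.008312 / 0.15 = 0.05541 m/d
Retardation R = 1 + ρ_b·K_d/n = 1 + 1.75×3.8/0.15 = 45.33
Contaminant velocity v_c = v/R = 0.05541/45.33 = 0.001222 m/d
t = L/v_c = 109/0.001222 = 89180 d
   = 89180/365 = 244 yr

244 years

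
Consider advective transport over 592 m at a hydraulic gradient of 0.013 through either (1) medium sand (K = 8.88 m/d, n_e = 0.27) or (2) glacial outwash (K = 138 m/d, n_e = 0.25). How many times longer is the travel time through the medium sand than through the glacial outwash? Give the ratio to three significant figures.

Unit 1 (medium sand): v = 8.88×0.013/0.27 = 0.4276 m/d, t = 592/0.4276 = 1385 d
Unit 2 (glacial outwash): v = 138×0.013/0.25 = 7.176 m/d, t = 592/7.176 = 82.50 d
t(medium sand) / t(glacial outwash) = 1385/82.50 = 16.8

16.8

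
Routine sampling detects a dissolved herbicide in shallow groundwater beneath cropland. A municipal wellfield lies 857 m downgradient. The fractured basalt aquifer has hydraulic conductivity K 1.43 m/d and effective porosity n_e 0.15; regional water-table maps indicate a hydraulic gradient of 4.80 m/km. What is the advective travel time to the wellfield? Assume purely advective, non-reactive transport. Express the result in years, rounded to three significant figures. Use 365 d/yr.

51.3 years

Specific discharge q = 1.43 × 0.0048 = 0.006864 m/d
Seepage velocity v = q / n = 0.006864 / 0.15 = 0.04576 m/d
t = L / v = 857 / 0.04576 = 18730 d
   = 18730 / 365 = 51.3 yr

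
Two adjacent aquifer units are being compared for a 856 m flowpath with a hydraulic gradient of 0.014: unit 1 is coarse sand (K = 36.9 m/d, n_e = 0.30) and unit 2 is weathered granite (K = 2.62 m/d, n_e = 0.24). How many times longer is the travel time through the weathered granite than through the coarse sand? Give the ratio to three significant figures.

11.3

Unit 1 (coarse sand): v = 36.9×0.014/0.30 = 1.722 m/d, t = 856/1.722 = 497.1 d
Unit 2 (weathered granite): v = 2.62×0.014/0.24 = 0.1528 m/d, t = 856/0.1528 = 5601 d
t(weathered granite) / t(coarse sand) = 5601/497.1 = 11.3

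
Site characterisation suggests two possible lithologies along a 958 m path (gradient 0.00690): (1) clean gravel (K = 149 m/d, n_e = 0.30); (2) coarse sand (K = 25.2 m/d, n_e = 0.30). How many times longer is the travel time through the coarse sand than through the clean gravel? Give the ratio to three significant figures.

Unit 1 (clean gravel): v = 149×0.0069/0.30 = 3.427 m/d, t = 958/3.427 = 279.5 d
Unit 2 (coarse sand): v = 25.2×0.0069/0.30 = 0.5796 m/d, t = 958/0.5796 = 1653 d
t(coarse sand) / t(clean gravel) = 1653/279.5 = 5.91

5.91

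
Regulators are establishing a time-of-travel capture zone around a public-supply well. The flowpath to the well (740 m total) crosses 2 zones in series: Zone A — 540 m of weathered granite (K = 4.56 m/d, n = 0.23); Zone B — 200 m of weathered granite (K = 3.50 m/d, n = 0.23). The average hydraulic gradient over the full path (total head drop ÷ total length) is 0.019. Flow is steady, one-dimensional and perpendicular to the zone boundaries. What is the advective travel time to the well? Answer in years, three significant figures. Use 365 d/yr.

5.82 years

For zones in series the flux q is common to all zones; the equivalent conductivity is the harmonic (thickness-weighted) mean, K_eq = L_total / Σ(L_j/K_j).
Σ(L/K) = 540/4.56 + 200/3.50 = 118.4 + 57.14 = 175.6 d
K_eq = L_total / Σ(L/K) = 740 / 175.6 = 4.215 m/d
q = K_eq · i = 4.215 × 0.019 = 0.08008 m/d (same in every zone)
Zone A: v = q/n = 0.08008/0.23 = 0.3482 m/d → t_A = 540/0.3482 = 1551 d
Zone B: v = q/n = 0.08008/0.23 = 0.3482 m/d → t_B = 200/0.3482 = 574.4 d
Total t = 1551 + 574.4 = 2125 d
   = 2125 / 365 = 5.82 yr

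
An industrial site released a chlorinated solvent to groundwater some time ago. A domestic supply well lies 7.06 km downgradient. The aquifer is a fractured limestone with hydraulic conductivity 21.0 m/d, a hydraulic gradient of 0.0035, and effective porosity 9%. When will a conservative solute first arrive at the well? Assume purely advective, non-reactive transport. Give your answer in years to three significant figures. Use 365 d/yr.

Specific discharge q = 21.0 × 0.0035 = 0.07350 m/d
v_s = q/n_e = 0.07350/0.09 = 0.8167 m/d
L = 7.06 km = 7060 m
t = L / v = 7060 / 0.8167 = 8645 d
   = 8645 / 365 = 23.7 yr

23.7 years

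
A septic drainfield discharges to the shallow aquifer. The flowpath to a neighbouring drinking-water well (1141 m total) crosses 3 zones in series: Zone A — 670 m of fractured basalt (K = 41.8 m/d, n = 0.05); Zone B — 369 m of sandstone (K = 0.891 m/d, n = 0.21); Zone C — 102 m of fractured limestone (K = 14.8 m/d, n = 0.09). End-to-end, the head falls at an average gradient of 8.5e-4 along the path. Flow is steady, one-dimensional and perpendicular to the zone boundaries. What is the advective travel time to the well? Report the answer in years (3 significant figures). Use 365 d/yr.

148 years

Continuity: the same q passes through each zone, so ΔH = q·Σ(L_j/K_j) — the zones act as resistances in series.
Σ(L/K) = 670/41.8 + 369/0.891 + 102/14.8 = 16.03 + 414.1 + 6.892 = 437.1 d
K_eq = L_total / Σ(L/K) = 1141 / 437.1 = 2.611 m/d
q = K_eq · i = 2.611 × 8.5e-4 = 0.002219 m/d (same in every zone)
Zone A: v = q/n = 0.002219/0.05 = 0.04438 m/d → t_A = 670/0.04438 = 15100 d
Zone B: v = q/n = 0.002219/0.21 = 0.01057 m/d → t_B = 369/0.01057 = 34920 d
Zone C: v = q/n = 0.002219/0.09 = 0.02466 m/d → t_C = 102/0.02466 = 4137 d
Total t = 15100 + 34920 + 4137 = 54150 d
   = 54150 / 365 = 148 yr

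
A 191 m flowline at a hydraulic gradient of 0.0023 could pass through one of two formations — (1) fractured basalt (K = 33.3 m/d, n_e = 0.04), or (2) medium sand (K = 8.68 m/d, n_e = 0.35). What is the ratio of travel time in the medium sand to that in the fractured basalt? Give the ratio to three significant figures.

33.6

Unit 1 (fractured basalt): v = 33.3×0.0023/0.04 = 1.915 m/d, t = 191/1.915 = 99.75 d
Unit 2 (medium sand): v = 8.68×0.0023/0.35 = 0.05704 m/d, t = 191/0.05704 = 3349 d
t(medium sand) / t(fractured basalt) = 3349/99.75 = 33.6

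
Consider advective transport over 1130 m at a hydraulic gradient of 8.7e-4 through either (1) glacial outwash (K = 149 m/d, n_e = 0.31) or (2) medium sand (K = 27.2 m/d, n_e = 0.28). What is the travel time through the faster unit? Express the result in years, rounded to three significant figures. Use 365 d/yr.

Unit 1 (glacial outwash): v = 149×8.7e-4/0.31 = 0.4182 m/d, t = 1130/0.4182 = 2702 d
Unit 2 (medium sand): v = 27.2×8.7e-4/0.28 = 0.08451 m/d, t = 1130/0.08451 = 13370 d
Faster: 2702 d / 365 = 7.40 yr

7.40 years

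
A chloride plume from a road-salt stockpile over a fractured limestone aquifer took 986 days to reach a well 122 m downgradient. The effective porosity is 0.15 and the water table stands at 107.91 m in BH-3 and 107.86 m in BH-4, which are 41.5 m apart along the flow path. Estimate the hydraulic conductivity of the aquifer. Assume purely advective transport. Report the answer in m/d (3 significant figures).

Hydraulic gradient i = (107.91 − 107.86) / 41.5 = 0.05 / 41.5 = 0.001205
v = L / t = 122 / 986 = 0.1237 m/d
K = v · n / i = 0.1237 × 0.15 / 0.001205 = 15.4 m/d

15.4 m/d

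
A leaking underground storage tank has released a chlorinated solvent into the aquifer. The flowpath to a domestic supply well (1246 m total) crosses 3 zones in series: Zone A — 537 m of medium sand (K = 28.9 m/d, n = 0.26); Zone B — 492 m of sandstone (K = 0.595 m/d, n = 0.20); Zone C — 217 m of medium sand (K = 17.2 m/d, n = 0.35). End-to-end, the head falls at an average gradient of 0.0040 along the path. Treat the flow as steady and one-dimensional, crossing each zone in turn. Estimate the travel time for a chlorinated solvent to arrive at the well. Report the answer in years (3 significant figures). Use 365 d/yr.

148 years

For zones in series the flux q is common to all zones; the equivalent conductivity is the harmonic (thickness-weighted) mean, K_eq = L_total / Σ(L_j/K_j).
Σ(L/K) = 537/28.9 + 492/0.595 + 217/17.2 = 18.58 + 826.9 + 12.62 = 858.1 d
K_eq = L_total / Σ(L/K) = 1246 / 858.1 = 1.452 m/d
q = K_eq · i = 1.452 × 0.0040 = 0.005808 m/d (same in every zone)
Zone A: v = q/n = 0.005808/0.26 = 0.02234 m/d → t_A = 537/0.02234 = 24040 d
Zone B: v = q/n = 0.005808/0.20 = 0.02904 m/d → t_B = 492/0.02904 = 16940 d
Zone C: v = q/n = 0.005808/0.35 = 0.01660 m/d → t_C = 217/0.01660 = 13080 d
Total t = 24040 + 16940 + 13080 = 54060 d
   = 54060 / 365 = 148 yr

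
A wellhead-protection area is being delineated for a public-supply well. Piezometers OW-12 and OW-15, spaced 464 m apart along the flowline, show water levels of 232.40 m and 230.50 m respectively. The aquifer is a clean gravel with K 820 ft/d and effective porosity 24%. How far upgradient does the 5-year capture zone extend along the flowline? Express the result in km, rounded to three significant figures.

Hydraulic gradient i = (232.40 − 230.50) / 464 = 1.90 / 464 = 0.004095
K = 820 ft/d × 0.3048 = 249.9 m/d
Specific discharge q = 249.9 × 0.004095 = 1.023 m/d
v_s = q/n_e = 1.023/0.24 = 4.264 m/d
T = 5 yr × 365 = 1825 d
L = v × T = 4.264 × 1825 = 7782 m
   = 7.78 km

7.78 km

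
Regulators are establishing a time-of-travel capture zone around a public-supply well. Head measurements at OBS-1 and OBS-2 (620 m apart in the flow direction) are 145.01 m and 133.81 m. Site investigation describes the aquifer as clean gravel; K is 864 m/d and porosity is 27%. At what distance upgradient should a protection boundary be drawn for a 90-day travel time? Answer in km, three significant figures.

5.20 km

Hydraulic gradient i = (145.01 − 133.81) / 620 = 11.20 / 620 = 0.01806
Specific discharge q = 864 × 0.01806 = 15.61 m/d
v = Ki/n = 864·0.01806/0.27 = 57.81 m/d
L = v × T = 57.81 × 90 = 5203 m
   = 5.20 km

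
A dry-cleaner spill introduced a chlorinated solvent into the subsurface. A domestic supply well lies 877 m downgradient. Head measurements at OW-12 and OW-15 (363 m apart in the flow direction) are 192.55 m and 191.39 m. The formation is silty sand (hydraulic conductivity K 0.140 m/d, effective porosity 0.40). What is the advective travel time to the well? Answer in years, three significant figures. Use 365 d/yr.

2150 years

Hydraulic gradient i = (192.55 − 191.39) / 363 = 1.16 / 363 = 0.003196
Darcy flux q = K·i = 0.140 × 0.003196 = 4.474e-4 m/d
Seepage velocity v = q / n = 4.474e-4 / 0.40 = 0.001118 m/d
t = L / v = 877 / 0.001118 = 784100 d
   = 784100 / 365 = 2150 yr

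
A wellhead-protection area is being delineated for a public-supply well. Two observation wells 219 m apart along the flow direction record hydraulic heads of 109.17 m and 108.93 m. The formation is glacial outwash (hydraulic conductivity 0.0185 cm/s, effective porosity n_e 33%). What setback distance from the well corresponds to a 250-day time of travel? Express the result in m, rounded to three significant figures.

13.3 m

Hydraulic gradient i = (109.17 − 108.93) / 219 = 0.24 / 219 = 0.001096
K = 0.0185 cm/s × 864 = 15.98 m/d
Specific discharge q = 15.98 × 0.001096 = 0.01752 m/d
Average linear velocity = 0.01752 / 0.33 = 0.05308 m/d
L = v × T = 0.05308 × 250 = 13.27 m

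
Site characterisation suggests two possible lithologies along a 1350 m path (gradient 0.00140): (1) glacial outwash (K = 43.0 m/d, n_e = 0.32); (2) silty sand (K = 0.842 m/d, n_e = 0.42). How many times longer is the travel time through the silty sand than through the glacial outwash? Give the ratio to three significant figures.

67.0

Unit 1 (glacial outwash): v = 43.0×0.0014/0.32 = 0.1881 m/d, t = 1350/0.1881 = 7176 d
Unit 2 (silty sand): v = 0.842×0.0014/0.42 = 0.002807 m/d, t = 1350/0.002807 = 481000 d
t(silty sand) / t(glacial outwash) = 481000/7176 = 67.0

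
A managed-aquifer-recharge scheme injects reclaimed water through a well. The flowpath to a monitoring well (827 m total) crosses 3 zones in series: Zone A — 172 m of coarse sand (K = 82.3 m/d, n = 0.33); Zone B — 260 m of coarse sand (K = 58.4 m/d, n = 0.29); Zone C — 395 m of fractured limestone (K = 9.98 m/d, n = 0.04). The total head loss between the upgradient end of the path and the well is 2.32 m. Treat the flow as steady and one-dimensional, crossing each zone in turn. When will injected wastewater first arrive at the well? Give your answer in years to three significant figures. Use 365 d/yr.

Continuity: the same q passes through each zone, so ΔH = q·Σ(L_j/K_j) — the zones act as resistances in series.
Σ(L/K) = 172/82.3 + 260/58.4 + 395/9.98 = 2.090 + 4.452 + 39.58 = 46.12 d
q = ΔH / Σ(L/K) = 2.32 / 46.12 = 0.05030 m/d (same in every zone)
Zone A: v = q/n = 0.05030/0.33 = 0.1524 m/d → t_A = 172/0.1524 = 1128 d
Zone B: v = q/n = 0.05030/0.29 = 0.1735 m/d → t_B = 260/0.1735 = 1499 d
Zone C: v = q/n = 0.05030/0.04 = 1.258 m/d → t_C = 395/1.258 = 314.1 d
Total t = 1128 + 1499 + 314.1 = 2941 d
   = 2941 / 365 = 8.06 yr

8.06 years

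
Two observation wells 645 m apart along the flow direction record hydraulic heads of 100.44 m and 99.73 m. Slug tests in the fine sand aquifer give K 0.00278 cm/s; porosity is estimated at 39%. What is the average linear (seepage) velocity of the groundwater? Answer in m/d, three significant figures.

Hydraulic gradient i = (100.44 − 99.73) / 645 = 0.71 / 645 = 0.001101
K = 0.00278 cm/s × 864 = 2.402 m/d
q = Ki = 2.402 × 0.001101 = 0.002644 m/d
Seepage velocity v = q / n = 0.002644 / 0.39 = 0.006779 m/d

0.00678 m/d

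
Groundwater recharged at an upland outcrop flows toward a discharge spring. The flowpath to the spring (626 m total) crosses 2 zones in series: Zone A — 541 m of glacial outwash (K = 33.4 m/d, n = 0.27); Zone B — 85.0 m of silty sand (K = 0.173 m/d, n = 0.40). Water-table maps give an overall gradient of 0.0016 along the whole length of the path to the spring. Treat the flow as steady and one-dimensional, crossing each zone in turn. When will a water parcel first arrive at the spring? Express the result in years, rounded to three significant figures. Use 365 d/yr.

250 years

Continuity: the same q passes through each zone, so ΔH = q·Σ(L_j/K_j) — the zones act as resistances in series.
Σ(L/K) = 541/33.4 + 85.0/0.173 = 16.20 + 491.3 = 507.5 d
K_eq = L_total / Σ(L/K) = 626 / 507.5 = 1.233 m/d
q = K_eq · i = 1.233 × 0.0016 = 0.001973 m/d (same in every zone)
Zone A: v = q/n = 0.001973/0.27 = 0.007309 m/d → t_A = 541/0.007309 = 74020 d
Zone B: v = q/n = 0.001973/0.40 = 0.004934 m/d → t_B = 85.0/0.004934 = 17230 d
Total t = 74020 + 17230 = 91240 d
   = 91240 / 365 = 250 yr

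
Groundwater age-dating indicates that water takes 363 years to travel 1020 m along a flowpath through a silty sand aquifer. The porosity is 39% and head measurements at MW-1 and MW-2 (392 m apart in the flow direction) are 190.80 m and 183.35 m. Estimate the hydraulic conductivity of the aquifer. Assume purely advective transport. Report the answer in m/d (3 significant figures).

Hydraulic gradient i = (190.80 − 183.35) / 392 = 7.45 / 392 = 0.01901
t = 363 years = 132500 d
v = L / t = 1020 / 132500 = 0.007698 m/d
K = v · n / i = 0.007698 × 0.39 / 0.01901 = 0.158 m/d

0.158 m/d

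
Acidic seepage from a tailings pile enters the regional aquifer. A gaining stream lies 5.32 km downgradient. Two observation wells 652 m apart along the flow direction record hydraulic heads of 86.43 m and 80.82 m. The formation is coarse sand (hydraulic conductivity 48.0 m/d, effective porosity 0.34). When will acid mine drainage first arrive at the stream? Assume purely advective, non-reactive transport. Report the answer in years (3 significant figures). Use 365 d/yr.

12.0 years

Hydraulic gradient i = (86.43 − 80.82) / 652 = 5.61 / 652 = 0.008604
Darcy flux q = K·i = 48.0 × 0.008604 = 0.4130 m/d
v = Ki/n = 48.0·0.008604/0.34 = 1.215 m/d
L = 5.32 km = 5320 m
t = L / v = 5320 / 1.215 = 4380 d
   = 4380 / 365 = 12.0 yr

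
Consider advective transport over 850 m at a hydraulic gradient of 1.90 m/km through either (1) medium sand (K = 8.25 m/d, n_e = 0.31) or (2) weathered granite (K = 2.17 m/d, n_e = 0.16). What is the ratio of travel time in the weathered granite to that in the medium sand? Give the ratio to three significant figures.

Unit 1 (medium sand): v = 8.25×0.0019/0.31 = 0.05056 m/d, t = 850/0.05056 = 16810 d
Unit 2 (weathered granite): v = 2.17×0.0019/0.16 = 0.02577 m/d, t = 850/0.02577 = 32990 d
t(weathered granite) / t(medium sand) = 32990/16810 = 1.96

1.96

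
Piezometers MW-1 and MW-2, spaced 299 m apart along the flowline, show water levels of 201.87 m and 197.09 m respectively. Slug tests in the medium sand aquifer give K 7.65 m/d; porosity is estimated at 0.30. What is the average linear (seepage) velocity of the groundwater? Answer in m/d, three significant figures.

0.408 m/d

Hydraulic gradient i = (201.87 − 197.09) / 299 = 4.78 / 299 = 0.01599
Specific discharge q = 7.65 × 0.01599 = 0.1223 m/d
v_s = q/n_e = 0.1223/0.30 = 0.4077 m/d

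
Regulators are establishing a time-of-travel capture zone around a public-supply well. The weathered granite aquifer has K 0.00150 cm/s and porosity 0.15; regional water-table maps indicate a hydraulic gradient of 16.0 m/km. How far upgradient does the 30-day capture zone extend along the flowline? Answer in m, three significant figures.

4.15 m

K = 0.00150 cm/s × 864 = 1.296 m/d
Specific discharge q = 1.296 × 0.016 = 0.02074 m/d
Average linear velocity = 0.02074 / 0.15 = 0.1382 m/d
L = v × T = 0.1382 × 30 = 4.147 m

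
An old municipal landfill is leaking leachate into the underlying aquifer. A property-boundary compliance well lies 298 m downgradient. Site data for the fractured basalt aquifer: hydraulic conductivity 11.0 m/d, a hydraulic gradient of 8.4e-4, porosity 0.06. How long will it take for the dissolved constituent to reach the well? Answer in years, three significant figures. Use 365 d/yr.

q = Ki = 11.0 × 8.4e-4 = 0.009240 m/d
Seepage velocity v = q / n = 0.009240 / 0.06 = 0.1540 m/d
t = L / v = 298 / 0.1540 = 1935 d
   = 1935 / 365 = 5.30 yr

5.30 years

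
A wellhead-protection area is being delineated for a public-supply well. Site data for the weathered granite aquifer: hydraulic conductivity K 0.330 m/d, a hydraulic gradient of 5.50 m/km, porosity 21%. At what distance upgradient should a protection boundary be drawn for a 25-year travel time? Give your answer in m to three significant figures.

Darcy flux q = K·i = 0.330 × 0.0055 = 0.001815 m/d
v_s = q/n_e = 0.001815/0.21 = 0.008643 m/d
T = 25 yr × 365 = 9125 d
L = v × T = 0.008643 × 9125 = 78.87 m

78.9 m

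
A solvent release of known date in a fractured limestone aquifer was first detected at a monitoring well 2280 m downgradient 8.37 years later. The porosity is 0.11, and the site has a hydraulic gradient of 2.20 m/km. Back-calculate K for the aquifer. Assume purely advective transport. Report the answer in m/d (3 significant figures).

t = 8.37 years = 3055 d
v = L / t = 2280 / 3055 = 0.7463 m/d
K = v · n / i = 0.7463 × 0.11 / 0.0022 = 37.3 m/d

37.3 m/d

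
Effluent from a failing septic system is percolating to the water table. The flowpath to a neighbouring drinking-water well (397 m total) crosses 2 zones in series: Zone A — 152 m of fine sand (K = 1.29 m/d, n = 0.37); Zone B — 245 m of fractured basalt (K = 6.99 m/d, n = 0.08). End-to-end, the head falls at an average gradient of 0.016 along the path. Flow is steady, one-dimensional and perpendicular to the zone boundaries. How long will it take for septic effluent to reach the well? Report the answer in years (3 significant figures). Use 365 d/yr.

For zones in series the flux q is common to all zones; the equivalent conductivity is the harmonic (thickness-weighted) mean, K_eq = L_total / Σ(L_j/K_j).
Σ(L/K) = 152/1.29 + 245/6.99 = 117.8 + 35.05 = 152.9 d
K_eq = L_total / Σ(L/K) = 397 / 152.9 = 2.597 m/d
q = K_eq · i = 2.597 × 0.016 = 0.04155 m/d (same in every zone)
Zone A: v = q/n = 0.04155/0.37 = 0.1123 m/d → t_A = 152/0.1123 = 1354 d
Zone B: v = q/n = 0.04155/0.08 = 0.5194 m/d → t_B = 245/0.5194 = 471.7 d
Total t = 1354 + 471.7 = 1825 d
   = 1825 / 365 = 5.00 yr

5.00 years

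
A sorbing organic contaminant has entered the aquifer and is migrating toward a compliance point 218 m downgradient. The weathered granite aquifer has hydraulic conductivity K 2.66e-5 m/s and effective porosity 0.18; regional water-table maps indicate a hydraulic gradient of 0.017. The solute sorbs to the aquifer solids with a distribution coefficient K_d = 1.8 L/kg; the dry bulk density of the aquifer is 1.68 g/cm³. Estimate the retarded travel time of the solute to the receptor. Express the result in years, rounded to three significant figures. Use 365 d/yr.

49.0 years

K = 2.66e-5 m/s × 86400 s/d = 2.298 m/d
Specific discharge q = 2.298 × 0.017 = 0.03907 m/d
Average linear velocity = 0.03907 / 0.18 = 0.2171 m/d
Retardation R = 1 + ρ_b·K_d/n = 1 + 1.68×1.8/0.18 = 17.80
Contaminant velocity v_c = v/R = 0.2171/17.80 = 0.01219 m/d
t = L/v_c = 218/0.01219 = 17880 d
   = 17880/365 = 49.0 yr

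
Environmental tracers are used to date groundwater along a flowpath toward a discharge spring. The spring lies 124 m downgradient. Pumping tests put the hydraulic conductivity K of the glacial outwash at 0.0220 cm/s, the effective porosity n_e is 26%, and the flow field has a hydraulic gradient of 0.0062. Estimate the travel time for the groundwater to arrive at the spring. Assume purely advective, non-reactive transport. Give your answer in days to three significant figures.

K = 0.0220 cm/s × 864 = 19.01 m/d
Darcy flux q = K·i = 19.01 × 0.0062 = 0.1178 m/d
v_s = q/n_e = 0.1178/0.26 = 0.4533 m/d
t = L / v = 124 / 0.4533 = 273.6 d

274 days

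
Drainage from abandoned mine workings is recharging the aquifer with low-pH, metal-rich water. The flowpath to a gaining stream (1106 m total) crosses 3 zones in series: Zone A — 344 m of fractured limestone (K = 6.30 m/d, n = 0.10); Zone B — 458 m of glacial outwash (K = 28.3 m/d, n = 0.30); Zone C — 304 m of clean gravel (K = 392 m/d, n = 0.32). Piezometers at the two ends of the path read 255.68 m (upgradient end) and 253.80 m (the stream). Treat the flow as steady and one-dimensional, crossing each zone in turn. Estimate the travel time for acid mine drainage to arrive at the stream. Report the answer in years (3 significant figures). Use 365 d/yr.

28.1 years

Total head drop ΔH = 255.68 − 253.80 = 1.88 m
Continuity: the same q passes through each zone, so ΔH = q·Σ(L_j/K_j) — the zones act as resistances in series.
Σ(L/K) = 344/6.30 + 458/28.3 + 304/392 = 54.60 + 16.18 + 0.7755 = 71.56 d
q = ΔH / Σ(L/K) = 1.88 / 71.56 = 0.02627 m/d (same in every zone)
Zone A: v = q/n = 0.02627/0.10 = 0.2627 m/d → t_A = 344/0.2627 = 1309 d
Zone B: v = q/n = 0.02627/0.30 = 0.08757 m/d → t_B = 458/0.08757 = 5230 d
Zone C: v = q/n = 0.02627/0.32 = 0.08210 m/d → t_C = 304/0.08210 = 3703 d
Total t = 1309 + 5230 + 3703 = 10240 d
   = 10240 / 365 = 28.1 yr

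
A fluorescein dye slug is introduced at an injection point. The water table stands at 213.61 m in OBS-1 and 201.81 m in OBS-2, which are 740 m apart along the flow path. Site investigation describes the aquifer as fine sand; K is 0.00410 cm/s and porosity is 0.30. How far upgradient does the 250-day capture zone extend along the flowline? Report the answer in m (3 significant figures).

47.1 m

Hydraulic gradient i = (213.61 − 201.81) / 740 = 11.80 / 740 = 0.01595
K = 0.00410 cm/s × 864 = 3.542 m/d
Darcy flux q = K·i = 3.542 × 0.01595 = 0.05649 m/d
v = Ki/n = 3.542·0.01595/0.30 = 0.1883 m/d
L = v × T = 0.1883 × 250 = 47.07 m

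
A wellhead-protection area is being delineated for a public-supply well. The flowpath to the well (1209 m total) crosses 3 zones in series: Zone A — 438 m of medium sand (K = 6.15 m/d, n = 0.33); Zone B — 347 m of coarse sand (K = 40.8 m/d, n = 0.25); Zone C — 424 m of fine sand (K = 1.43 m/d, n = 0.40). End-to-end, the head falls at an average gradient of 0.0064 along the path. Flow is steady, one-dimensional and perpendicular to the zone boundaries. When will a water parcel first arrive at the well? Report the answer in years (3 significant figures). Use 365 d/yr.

Continuity: the same q passes through each zone, so ΔH = q·Σ(L_j/K_j) — the zones act as resistances in series.
Σ(L/K) = 438/6.15 + 347/40.8 + 424/1.43 = 71.22 + 8.505 + 296.5 = 376.2 d
K_eq = L_total / Σ(L/K) = 1209 / 376.2 = 3.213 m/d
q = K_eq · i = 3.213 × 0.0064 = 0.02057 m/d (same in every zone)
Zone A: v = q/n = 0.02057/0.33 = 0.06232 m/d → t_A = 438/0.06232 = 7028 d
Zone B: v = q/n = 0.02057/0.25 = 0.08227 m/d → t_B = 347/0.08227 = 4218 d
Zone C: v = q/n = 0.02057/0.40 = 0.05142 m/d → t_C = 424/0.05142 = 8247 d
Total t = 7028 + 4218 + 8247 = 19490 d
   = 19490 / 365 = 53.4 yr

53.4 years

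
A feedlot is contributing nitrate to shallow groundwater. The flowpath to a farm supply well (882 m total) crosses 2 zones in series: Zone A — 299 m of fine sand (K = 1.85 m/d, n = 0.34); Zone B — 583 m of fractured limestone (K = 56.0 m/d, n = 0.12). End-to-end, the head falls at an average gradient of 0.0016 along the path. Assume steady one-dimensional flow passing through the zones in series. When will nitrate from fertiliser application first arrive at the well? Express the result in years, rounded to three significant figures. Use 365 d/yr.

For zones in series the flux q is common to all zones; the equivalent conductivity is the harmonic (thickness-weighted) mean, K_eq = L_total / Σ(L_j/K_j).
Σ(L/K) = 299/1.85 + 583/56.0 = 161.6 + 10.41 = 172.0 d
K_eq = L_total / Σ(L/K) = 882 / 172.0 = 5.127 m/d
q = K_eq · i = 5.127 × 0.0016 = 0.008203 m/d (same in every zone)
Zone A: v = q/n = 0.008203/0.34 = 0.02413 m/d → t_A = 299/0.02413 = 12390 d
Zone B: v = q/n = 0.008203/0.12 = 0.06836 m/d → t_B = 583/0.06836 = 8528 d
Total t = 12390 + 8528 = 20920 d
   = 20920 / 365 = 57.3 yr

57.3 years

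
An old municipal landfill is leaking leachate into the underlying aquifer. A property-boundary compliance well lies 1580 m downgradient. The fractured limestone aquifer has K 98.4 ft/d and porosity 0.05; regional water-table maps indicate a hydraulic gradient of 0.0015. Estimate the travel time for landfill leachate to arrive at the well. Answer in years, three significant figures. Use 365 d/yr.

4.81 years

K = 98.4 ft/d × 0.3048 = 29.99 m/d
Darcy flux q = K·i = 29.99 × 0.0015 = 0.04499 m/d
Average linear velocity = 0.04499 / 0.05 = 0.8998 m/d
t = L / v = 1580 / 0.8998 = 1756 d
   = 1756 / 365 = 4.81 yr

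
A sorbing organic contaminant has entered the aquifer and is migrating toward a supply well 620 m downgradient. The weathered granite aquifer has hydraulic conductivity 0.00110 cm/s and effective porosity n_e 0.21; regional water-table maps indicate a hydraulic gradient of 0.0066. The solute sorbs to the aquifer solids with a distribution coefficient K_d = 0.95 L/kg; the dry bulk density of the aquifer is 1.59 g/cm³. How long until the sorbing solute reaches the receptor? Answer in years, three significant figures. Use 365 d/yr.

466 years

K = 0.00110 cm/s × 864 = 0.9504 m/d
Specific discharge q = 0.9504 × 0.0066 = 0.006273 m/d
v = Ki/n = 0.9504·0.0066/0.21 = 0.02987 m/d
Retardation R = 1 + ρ_b·K_d/n = 1 + 1.59×0.95/0.21 = 8.193
Contaminant velocity v_c = v/R = 0.02987/8.193 = 0.003646 m/d
t = L/v_c = 620/0.003646 = 170100 d
   = 170100/365 = 466 yr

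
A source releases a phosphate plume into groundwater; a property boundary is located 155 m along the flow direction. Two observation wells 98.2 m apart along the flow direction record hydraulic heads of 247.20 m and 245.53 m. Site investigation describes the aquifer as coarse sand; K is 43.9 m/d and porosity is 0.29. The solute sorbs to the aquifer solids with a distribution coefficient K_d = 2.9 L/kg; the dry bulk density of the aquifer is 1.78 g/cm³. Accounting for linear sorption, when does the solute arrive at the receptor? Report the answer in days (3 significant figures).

Hydraulic gradient i = (247.20 − 245.53) / 98.2 = 1.67 / 98.2 = 0.01701
Darcy flux q = K·i = 43.9 × 0.01701 = 0.7466 m/d
v = Ki/n = 43.9·0.01701/0.29 = 2.574 m/d
Retardation R = 1 + ρ_b·K_d/n = 1 + 1.78×2.9/0.29 = 18.80
Contaminant velocity v_c = v/R = 2.574/18.80 = 0.1369 m/d
t = L/v_c = 155/0.1369 = 1132 d

1130 days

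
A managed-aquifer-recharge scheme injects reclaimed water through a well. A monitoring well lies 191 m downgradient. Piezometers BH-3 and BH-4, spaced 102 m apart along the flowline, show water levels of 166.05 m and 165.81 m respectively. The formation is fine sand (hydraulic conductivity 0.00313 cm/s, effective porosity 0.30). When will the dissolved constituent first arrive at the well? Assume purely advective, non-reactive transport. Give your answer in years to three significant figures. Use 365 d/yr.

Hydraulic gradient i = (166.05 − 165.81) / 102 = 0.24 / 102 = 0.002353
K = 0.00313 cm/s × 864 = 2.704 m/d
q = Ki = 2.704 × 0.002353 = 0.006363 m/d
Average linear velocity = 0.006363 / 0.30 = 0.02121 m/d
t = L / v = 191 / 0.02121 = 9005 d
   = 9005 / 365 = 24.7 yr

24.7 years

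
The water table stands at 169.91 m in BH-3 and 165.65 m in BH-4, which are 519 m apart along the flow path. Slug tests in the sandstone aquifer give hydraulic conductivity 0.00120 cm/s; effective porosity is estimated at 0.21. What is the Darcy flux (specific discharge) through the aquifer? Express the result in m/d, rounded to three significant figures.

0.00851 m/d

Hydraulic gradient i = (169.91 − 165.65) / 519 = 4.26 / 519 = 0.008208
K = 0.00120 cm/s × 864 = 1.037 m/d
Specific discharge q = 1.037 × 0.008208 = 0.008510 m/d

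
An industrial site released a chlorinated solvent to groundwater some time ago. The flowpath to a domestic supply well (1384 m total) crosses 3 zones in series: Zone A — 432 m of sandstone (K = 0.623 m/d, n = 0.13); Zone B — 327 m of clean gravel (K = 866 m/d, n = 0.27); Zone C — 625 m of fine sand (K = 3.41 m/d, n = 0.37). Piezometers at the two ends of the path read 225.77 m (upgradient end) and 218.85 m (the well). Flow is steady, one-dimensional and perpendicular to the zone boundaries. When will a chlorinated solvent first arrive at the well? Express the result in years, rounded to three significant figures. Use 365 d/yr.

Total head drop ΔH = 225.77 − 218.85 = 6.92 m
Continuity: the same q passes through each zone, so ΔH = q·Σ(L_j/K_j) — the zones act as resistances in series.
Σ(L/K) = 432/0.623 + 327/866 + 625/3.41 = 693.4 + 0.3776 + 183.3 = 877.1 d
q = ΔH / Σ(L/K) = 6.92 / 877.1 = 0.007890 m/d (same in every zone)
Zone A: v = q/n = 0.007890/0.13 = 0.06069 m/d → t_A = 432/0.06069 = 7118 d
Zone B: v = q/n = 0.007890/0.27 = 0.02922 m/d → t_B = 327/0.02922 = 11190 d
Zone C: v = q/n = 0.007890/0.37 = 0.02132 m/d → t_C = 625/0.02132 = 29310 d
Total t = 7118 + 11190 + 29310 = 47620 d
   = 47620 / 365 = 130 yr

130 years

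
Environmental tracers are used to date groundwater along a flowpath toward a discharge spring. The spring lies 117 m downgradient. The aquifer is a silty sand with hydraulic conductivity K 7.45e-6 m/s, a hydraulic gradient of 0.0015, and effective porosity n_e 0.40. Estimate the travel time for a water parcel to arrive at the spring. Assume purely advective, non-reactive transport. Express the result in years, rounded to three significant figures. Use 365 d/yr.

K = 7.45e-6 m/s × 86400 s/d = 0.6437 m/d
Darcy flux q = K·i = 0.6437 × 0.0015 = 9.655e-4 m/d
Seepage velocity v = q / n = 9.655e-4 / 0.40 = 0.002414 m/d
t = L / v = 117 / 0.002414 = 48470 d
   = 48470 / 365 = 133 yr

133 years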